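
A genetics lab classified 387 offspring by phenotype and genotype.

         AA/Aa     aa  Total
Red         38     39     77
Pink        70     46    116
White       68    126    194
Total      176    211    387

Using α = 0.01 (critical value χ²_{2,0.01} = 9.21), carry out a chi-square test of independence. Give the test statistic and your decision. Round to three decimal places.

Grand total N = 387.
Expected counts (row total × column total / N):
  Red, AA/Aa: 77×176/387 = 35.0181
  Red, aa: 77×211/387 = 41.9819
  Pink, AA/Aa: 116×176/387 = 52.7545
  Pink, aa: 116×211/387 = 63.2455
  White, AA/Aa: 194×176/387 = 88.2274
  White, aa: 194×211/387 = 105.7726
Contributions (O − E)²/E:
  (38 − 35.0181)²/35.0181 = 0.2539
  (39 − 41.9819)²/41.9819 = 0.2118
  (70 − 52.7545)²/52.7545 = 5.6376
  (46 − 63.2455)²/63.2455 = 4.7024
  (68 − 88.2274)²/88.2274 = 4.6374
  (126 − 105.7726)²/105.7726 = 3.8682
χ² = 0.2539 + 0.2118 + 5.6376 + 4.7024 + 4.6374 + 3.8682 = 19.311
df = (3−1)(2−1) = 2. Since 19.311 > 9.21, reject the null hypothesis of independence at α = 0.01.

19.311; reject H₀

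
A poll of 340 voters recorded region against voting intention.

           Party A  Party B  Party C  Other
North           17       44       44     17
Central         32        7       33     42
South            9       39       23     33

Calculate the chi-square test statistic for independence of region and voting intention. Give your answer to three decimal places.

Row totals: 122, 114, 104. Column totals: 58, 90, 100, 92. Grand total N = 340.
Expected counts (row total × column total / N):
  North, Party A: 122×58/340 = 20.8118
  North, Party B: 122×90/340 = 32.2941
  North, Party C: 122×100/340 = 35.8824
  North, Other: 122×92/340 = 33.0118
  Central, Party A: 114×58/340 = 19.4471
  Central, Party B: 114×90/340 = 30.1765
  Central, Party C: 114×100/340 = 33.5294
  Central, Other: 114×92/340 = 30.8471
  South, Party A: 104×58/340 = 17.7412
  South, Party B: 104×90/340 = 27.5294
  South, Party C: 104×100/340 = 30.5882
  South, Other: 104×92/340 = 28.1412
Contributions (O − E)²/E:
  (17 − 20.8118)²/20.8118 = 0.6982
  (44 − 32.2941)²/32.2941 = 4.2431
  (44 − 35.8824)²/35.8824 = 1.8364
  (17 − 33.0118)²/33.0118 = 7.7662
  (32 − 19.4471)²/19.4471 = 8.1028
  (7 − 30.1765)²/30.1765 = 17.8003
  (33 − 33.5294)²/33.5294 = 0.0084
  (42 − 30.8471)²/30.8471 = 4.0324
  (9 − 17.7412)²/17.7412 = 4.3068
  (39 − 27.5294)²/27.5294 = 4.7794
  (23 − 30.5882)²/30.5882 = 1.8825
  (33 − 28.1412)²/28.1412 = 0.8389
χ² = 0.6982 + 4.2431 + 1.8364 + 7.7662 + 8.1028 + 17.8003 + 0.0084 + 4.0324 + 4.3068 + 4.7794 + 1.8825 + 0.8389 = 56.295

56.295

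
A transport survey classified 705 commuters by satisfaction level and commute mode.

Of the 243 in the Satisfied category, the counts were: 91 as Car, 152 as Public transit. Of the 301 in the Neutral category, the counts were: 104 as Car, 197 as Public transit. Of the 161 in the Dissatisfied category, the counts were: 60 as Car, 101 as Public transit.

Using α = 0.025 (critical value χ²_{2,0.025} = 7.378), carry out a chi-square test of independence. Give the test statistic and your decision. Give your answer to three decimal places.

Row totals: 243, 301, 161. Column totals: 255, 450. Grand total N = 705.
Expected counts (row total × column total / N):
  Satisfied, Car: 243×255/705 = 87.8936
  Satisfied, Public transit: 243×450/705 = 155.1064
  Neutral, Car: 301×255/705 = 108.8723
  Neutral, Public transit: 301×450/705 = 192.1277
  Dissatisfied, Car: 161×255/705 = 58.2340
  Dissatisfied, Public transit: 161×450/705 = 102.7660
Contributions (O − E)²/E:
  (91 − 87.8936)²/87.8936 = 0.1098
  (152 − 155.1064)²/155.1064 = 0.0622
  (104 − 108.8723)²/108.8723 = 0.2180
  (197 − 192.1277)²/192.1277 = 0.1236
  (60 − 58.2340)²/58.2340 = 0.0536
  (101 − 102.7660)²/102.7660 = 0.0303
χ² = 0.1098 + 0.0622 + 0.2180 + 0.1236 + 0.0536 + 0.0303 = 0.598
df = (3−1)(2−1) = 2. Since 0.598 < 7.378, fail to reject the null hypothesis of independence at α = 0.025.

0.598; fail to reject H₀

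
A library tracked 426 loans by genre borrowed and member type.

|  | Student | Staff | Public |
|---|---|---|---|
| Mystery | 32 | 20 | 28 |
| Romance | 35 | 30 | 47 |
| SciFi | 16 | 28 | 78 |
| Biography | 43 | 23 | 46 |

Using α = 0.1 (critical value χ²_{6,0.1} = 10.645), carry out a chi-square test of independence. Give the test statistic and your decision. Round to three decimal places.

29.573; reject H₀

Row totals: 80, 112, 122, 112. Column totals: 126, 101, 199. Grand total N = 426.
Expected counts (row total × column total / N):
  Mystery, Student: 80×126/426 = 23.6620
  Mystery, Staff: 80×101/426 = 18.9671
  Mystery, Public: 80×199/426 = 37.3709
  Romance, Student: 112×126/426 = 33.1268
  Romance, Staff: 112×101/426 = 26.5540
  Romance, Public: 112×199/426 = 52.3192
  SciFi, Student: 122×126/426 = 36.0845
  SciFi, Staff: 122×101/426 = 28.9249
  SciFi, Public: 122×199/426 = 56.9906
  Biography, Student: 112×126/426 = 33.1268
  Biography, Staff: 112×101/426 = 26.5540
  Biography, Public: 112×199/426 = 52.3192
Contributions (O − E)²/E:
  (32 − 23.6620)²/23.6620 = 2.9381
  (20 − 18.9671)²/18.9671 = 0.0562
  (28 − 37.3709)²/37.3709 = 2.3498
  (35 − 33.1268)²/33.1268 = 0.1059
  (30 − 26.5540)²/26.5540 = 0.4472
  (47 − 52.3192)²/52.3192 = 0.5408
  (16 − 36.0845)²/36.0845 = 11.1790
  (28 − 28.9249)²/28.9249 = 0.0296
  (78 − 56.9906)²/56.9906 = 7.7450
  (43 − 33.1268)²/33.1268 = 2.9426
  (23 − 26.5540)²/26.5540 = 0.4757
  (46 − 52.3192)²/52.3192 = 0.7632
χ² = 2.9381 + 0.0562 + 2.3498 + 0.1059 + 0.4472 + 0.5408 + 11.1790 + 0.0296 + 7.7450 + 2.9426 + 0.4757 + 0.7632 = 29.573
df = (4−1)(3−1) = 6. Since 29.573 > 10.645, reject the null hypothesis of independence at α = 0.1.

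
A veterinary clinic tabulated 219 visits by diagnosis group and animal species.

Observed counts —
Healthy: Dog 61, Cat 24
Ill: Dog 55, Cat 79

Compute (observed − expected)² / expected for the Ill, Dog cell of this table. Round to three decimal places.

Row total (Ill) = 134; column total (Dog) = 116; N = 219.
Expected count E = 134 × 116 / 219 = 70.9772.
Contribution = (O − E)²/E = (55 − 70.9772)² / 70.9772 = 3.597.

3.597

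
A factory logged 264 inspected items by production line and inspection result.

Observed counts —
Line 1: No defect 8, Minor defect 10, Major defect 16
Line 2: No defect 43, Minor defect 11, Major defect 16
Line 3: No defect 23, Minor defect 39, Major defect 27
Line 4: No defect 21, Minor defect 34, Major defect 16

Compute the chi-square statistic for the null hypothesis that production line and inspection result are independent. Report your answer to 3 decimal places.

36.154

Row totals: 34, 70, 89, 71. Column totals: 95, 94, 75. Grand total N = 264.
Expected counts (row total × column total / N):
  Line 1, No defect: 34×95/264 = 12.23485
  Line 1, Minor defect: 34×94/264 = 12.10606
  Line 1, Major defect: 34×75/264 = 9.65909
  Line 2, No defect: 70×95/264 = 25.18939
  Line 2, Minor defect: 70×94/264 = 24.92424
  Line 2, Major defect: 70×75/264 = 19.88636
  Line 3, No defect: 89×95/264 = 32.02652
  Line 3, Minor defect: 89×94/264 = 31.68939
  Line 3, Major defect: 89×75/264 = 25.28409
  Line 4, No defect: 71×95/264 = 25.54924
  Line 4, Minor defect: 71×94/264 = 25.28030
  Line 4, Major defect: 71×75/264 = 20.17045
Contributions (O − E)²/E:
  (8 − 12.23485)²/12.23485 = 1.4658
  (10 − 12.10606)²/12.10606 = 0.3664
  (16 − 9.65909)²/9.65909 = 4.1626
  (43 − 25.18939)²/25.18939 = 12.5933
  (11 − 24.92424)²/24.92424 = 7.7790
  (16 − 19.88636)²/19.88636 = 0.7595
  (23 − 32.02652)²/32.02652 = 2.5441
  (39 − 31.68939)²/31.68939 = 1.6865
  (27 − 25.28409)²/25.28409 = 0.1165
  (21 − 25.54924)²/25.54924 = 0.8100
  (34 − 25.28030)²/25.28030 = 3.0076
  (16 − 20.17045)²/20.17045 = 0.8623
χ² = 1.4658 + 0.3664 + 4.1626 + 12.5933 + 7.7790 + 0.7595 + 2.5441 + 1.6865 + 0.1165 + 0.8100 + 3.0076 + 0.8623 = 36.154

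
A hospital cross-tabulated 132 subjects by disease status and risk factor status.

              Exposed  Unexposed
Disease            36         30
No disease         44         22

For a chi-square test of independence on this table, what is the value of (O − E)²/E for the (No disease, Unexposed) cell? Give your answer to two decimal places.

0.62

Row total (No disease) = 66; column total (Unexposed) = 52; N = 132.
Expected count E = 66 × 52 / 132 = 26.000.
Contribution = (O − E)²/E = (22 − 26.000)² / 26.000 = 0.62.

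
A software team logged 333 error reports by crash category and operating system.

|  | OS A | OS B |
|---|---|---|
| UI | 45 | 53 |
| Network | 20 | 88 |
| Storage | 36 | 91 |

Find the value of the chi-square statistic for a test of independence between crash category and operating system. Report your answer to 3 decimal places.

Row totals: 98, 108, 127. Column totals: 101, 232. Grand total N = 333.
Expected counts (row total × column total / N):
  UI, OS A: 98×101/333 = 29.72372
  UI, OS B: 98×232/333 = 68.27628
  Network, OS A: 108×101/333 = 32.75676
  Network, OS B: 108×232/333 = 75.24324
  Storage, OS A: 127×101/333 = 38.51952
  Storage, OS B: 127×232/333 = 88.48048
Contributions (O − E)²/E:
  (45 − 29.72372)²/29.72372 = 7.8511
  (53 − 68.27628)²/68.27628 = 3.4179
  (20 − 32.75676)²/32.75676 = 4.9680
  (88 − 75.24324)²/75.24324 = 2.1628
  (36 − 38.51952)²/38.51952 = 0.1648
  (91 − 88.48048)²/88.48048 = 0.0717
χ² = 7.8511 + 3.4179 + 4.9680 + 2.1628 + 0.1648 + 0.0717 = 18.636

18.636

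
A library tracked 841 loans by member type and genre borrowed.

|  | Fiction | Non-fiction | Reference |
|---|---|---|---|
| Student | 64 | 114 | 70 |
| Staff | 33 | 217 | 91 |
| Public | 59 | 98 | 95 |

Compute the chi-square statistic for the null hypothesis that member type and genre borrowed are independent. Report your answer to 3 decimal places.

50.215

Row totals: 248, 341, 252. Column totals: 156, 429, 256. Grand total N = 841.
Expected counts (row total × column total / N):
  Student, Fiction: 248×156/841 = 46.0024
  Student, Non-fiction: 248×429/841 = 126.5065
  Student, Reference: 248×256/841 = 75.4911
  Staff, Fiction: 341×156/841 = 63.2533
  Staff, Non-fiction: 341×429/841 = 173.9465
  Staff, Reference: 341×256/841 = 103.8002
  Public, Fiction: 252×156/841 = 46.7444
  Public, Non-fiction: 252×429/841 = 128.5470
  Public, Reference: 252×256/841 = 76.7087
Contributions (O − E)²/E:
  (64 − 46.0024)²/46.0024 = 7.0412
  (114 − 126.5065)²/126.5065 = 1.2364
  (70 − 75.4911)²/75.4911 = 0.3994
  (33 − 63.2533)²/63.2533 = 14.4698
  (217 − 173.9465)²/173.9465 = 10.6562
  (91 − 103.8002)²/103.8002 = 1.5785
  (59 − 46.7444)²/46.7444 = 3.2132
  (98 − 128.5470)²/128.5470 = 7.2590
  (95 − 76.7087)²/76.7087 = 4.3616
χ² = 7.0412 + 1.2364 + 0.3994 + 14.4698 + 10.6562 + 1.5785 + 3.2132 + 7.2590 + 4.3616 = 50.215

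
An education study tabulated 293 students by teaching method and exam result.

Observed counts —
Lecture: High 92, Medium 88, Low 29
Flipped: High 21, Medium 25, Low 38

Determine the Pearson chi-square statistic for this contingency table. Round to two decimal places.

Row totals: 209, 84. Column totals: 113, 113, 67. Grand total N = 293.
Expected counts (row total × column total / N):
  Lecture, High: 209×113/293 = 80.6041
  Lecture, Medium: 209×113/293 = 80.6041
  Lecture, Low: 209×67/293 = 47.7918
  Flipped, High: 84×113/293 = 32.3959
  Flipped, Medium: 84×113/293 = 32.3959
  Flipped, Low: 84×67/293 = 19.2082
Contributions (O − E)²/E:
  (92 − 80.6041)²/80.6041 = 1.6112
  (88 − 80.6041)²/80.6041 = 0.6786
  (29 − 47.7918)²/47.7918 = 7.3890
  (21 − 32.3959)²/32.3959 = 4.0087
  (25 − 32.3959)²/32.3959 = 1.6885
  (38 − 19.2082)²/19.2082 = 18.3844
χ² = 1.6112 + 0.6786 + 7.3890 + 4.0087 + 1.6885 + 18.3844 = 33.76

33.76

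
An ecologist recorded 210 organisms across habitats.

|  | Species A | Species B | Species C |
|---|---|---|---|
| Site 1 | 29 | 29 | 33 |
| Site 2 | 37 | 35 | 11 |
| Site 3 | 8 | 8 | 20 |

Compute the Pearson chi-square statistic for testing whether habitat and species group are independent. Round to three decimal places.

23.775

Row totals: 91, 83, 36. Column totals: 74, 72, 64. Grand total N = 210.
Expected counts (row total × column total / N):
  Site 1, Species A: 91×74/210 = 32.0667
  Site 1, Species B: 91×72/210 = 31.2000
  Site 1, Species C: 91×64/210 = 27.7333
  Site 2, Species A: 83×74/210 = 29.2476
  Site 2, Species B: 83×72/210 = 28.4571
  Site 2, Species C: 83×64/210 = 25.2952
  Site 3, Species A: 36×74/210 = 12.6857
  Site 3, Species B: 36×72/210 = 12.3429
  Site 3, Species C: 36×64/210 = 10.9714
Contributions (O − E)²/E:
  (29 − 32.0667)²/32.0667 = 0.2933
  (29 − 31.2000)²/31.2000 = 0.1551
  (33 − 27.7333)²/27.7333 = 1.0002
  (37 − 29.2476)²/29.2476 = 2.0549
  (35 − 28.4571)²/28.4571 = 1.5044
  (11 − 25.2952)²/25.2952 = 8.0787
  (8 − 12.6857)²/12.6857 = 1.7308
  (8 − 12.3429)²/12.3429 = 1.5281
  (20 − 10.9714)²/10.9714 = 7.4298
χ² = 0.2933 + 0.1551 + 1.0002 + 2.0549 + 1.5044 + 8.0787 + 1.7308 + 1.5281 + 7.4298 = 23.775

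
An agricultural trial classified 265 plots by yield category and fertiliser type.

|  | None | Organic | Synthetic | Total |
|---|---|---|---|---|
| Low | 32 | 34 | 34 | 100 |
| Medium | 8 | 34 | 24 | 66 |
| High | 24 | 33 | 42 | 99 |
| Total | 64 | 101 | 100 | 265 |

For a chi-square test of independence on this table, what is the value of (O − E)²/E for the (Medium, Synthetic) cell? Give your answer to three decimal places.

Row total (Medium) = 66; column total (Synthetic) = 100; N = 265.
Expected count E = 66 × 100 / 265 = 24.9057.
Contribution = (O − E)²/E = (24 − 24.9057)² / 24.9057 = 0.033.

0.033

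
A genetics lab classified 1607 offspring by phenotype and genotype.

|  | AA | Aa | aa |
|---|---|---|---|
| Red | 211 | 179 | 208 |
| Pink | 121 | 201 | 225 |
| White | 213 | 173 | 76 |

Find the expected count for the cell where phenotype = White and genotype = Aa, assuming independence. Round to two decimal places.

158.98

Row total (White) = 462; column total (Aa) = 553; grand total N = 1607.
Expected count = (row total × column total) / N = 462 × 553 / 1607 = 158.98.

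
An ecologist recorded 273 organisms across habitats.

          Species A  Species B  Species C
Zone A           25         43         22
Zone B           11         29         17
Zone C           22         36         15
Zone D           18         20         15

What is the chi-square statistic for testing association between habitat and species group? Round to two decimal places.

Row totals: 90, 57, 73, 53. Column totals: 76, 128, 69. Grand total N = 273.
Expected counts (row total × column total / N):
  Zone A, Species A: 90×76/273 = 25.055
  Zone A, Species B: 90×128/273 = 42.198
  Zone A, Species C: 90×69/273 = 22.747
  Zone B, Species A: 57×76/273 = 15.868
  Zone B, Species B: 57×128/273 = 26.725
  Zone B, Species C: 57×69/273 = 14.407
  Zone C, Species A: 73×76/273 = 20.322
  Zone C, Species B: 73×128/273 = 34.227
  Zone C, Species C: 73×69/273 = 18.451
  Zone D, Species A: 53×76/273 = 14.755
  Zone D, Species B: 53×128/273 = 24.850
  Zone D, Species C: 53×69/273 = 13.396
Contributions (O − E)²/E:
  (25 − 25.055)²/25.055 = 0.0001
  (43 − 42.198)²/42.198 = 0.0152
  (22 − 22.747)²/22.747 = 0.0245
  (11 − 15.868)²/15.868 = 1.4934
  (29 − 26.725)²/26.725 = 0.1937
  (17 − 14.407)²/14.407 = 0.4667
  (22 − 20.322)²/20.322 = 0.1386
  (36 − 34.227)²/34.227 = 0.0918
  (15 − 18.451)²/18.451 = 0.6455
  (18 − 14.755)²/14.755 = 0.7137
  (20 − 24.850)²/24.850 = 0.9466
  (15 − 13.396)²/13.396 = 0.1921
χ² = 0.0001 + 0.0152 + 0.0245 + 1.4934 + 0.1937 + 0.4667 + 0.1386 + 0.0918 + 0.6455 + 0.7137 + 0.9466 + 0.1921 = 4.92

4.92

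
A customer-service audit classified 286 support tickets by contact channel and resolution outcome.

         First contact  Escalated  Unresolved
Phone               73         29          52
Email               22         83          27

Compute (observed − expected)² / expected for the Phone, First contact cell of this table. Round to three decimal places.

Row total (Phone) = 154; column total (First contact) = 95; N = 286.
Expected count E = 154 × 95 / 286 = 51.1538.
Contribution = (O − E)²/E = (73 − 51.1538)² / 51.1538 = 9.330.

9.330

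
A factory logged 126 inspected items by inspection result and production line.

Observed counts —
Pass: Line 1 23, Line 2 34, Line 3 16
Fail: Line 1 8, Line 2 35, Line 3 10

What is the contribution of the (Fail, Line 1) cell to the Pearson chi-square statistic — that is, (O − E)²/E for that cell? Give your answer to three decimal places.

Row total (Fail) = 53; column total (Line 1) = 31; N = 126.
Expected count E = 53 × 31 / 126 = 13.0397.
Contribution = (O − E)²/E = (8 − 13.0397)² / 13.0397 = 1.948.

1.948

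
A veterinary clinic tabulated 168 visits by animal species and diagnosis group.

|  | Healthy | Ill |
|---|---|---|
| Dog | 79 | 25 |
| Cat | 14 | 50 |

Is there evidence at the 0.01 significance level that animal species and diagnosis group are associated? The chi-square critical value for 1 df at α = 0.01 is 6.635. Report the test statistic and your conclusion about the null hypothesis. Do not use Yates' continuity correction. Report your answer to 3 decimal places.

46.898; reject H₀

Row totals: 104, 64. Column totals: 93, 75. Grand total N = 168.
Expected counts (row total × column total / N):
  Dog, Healthy: 104×93/168 = 57.5714
  Dog, Ill: 104×75/168 = 46.4286
  Cat, Healthy: 64×93/168 = 35.4286
  Cat, Ill: 64×75/168 = 28.5714
Contributions (O − E)²/E:
  (79 − 57.5714)²/57.5714 = 7.9759
  (25 − 46.4286)²/46.4286 = 9.8901
  (14 − 35.4286)²/35.4286 = 12.9609
  (50 − 28.5714)²/28.5714 = 16.0715
χ² = 7.9759 + 9.8901 + 12.9609 + 16.0715 = 46.898
df = (2−1)(2−1) = 1. Since 46.898 > 6.635, reject the null hypothesis of independence at α = 0.01.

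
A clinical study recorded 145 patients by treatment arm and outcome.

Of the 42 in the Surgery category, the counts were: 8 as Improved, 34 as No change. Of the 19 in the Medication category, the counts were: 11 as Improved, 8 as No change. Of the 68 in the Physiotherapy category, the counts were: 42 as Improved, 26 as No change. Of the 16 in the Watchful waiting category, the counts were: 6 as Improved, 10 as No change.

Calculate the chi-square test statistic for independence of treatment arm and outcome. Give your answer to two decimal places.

Row totals: 42, 19, 68, 16. Column totals: 67, 78. Grand total N = 145.
Expected counts (row total × column total / N):
  Surgery, Improved: 42×67/145 = 19.407
  Surgery, No change: 42×78/145 = 22.593
  Medication, Improved: 19×67/145 = 8.779
  Medication, No change: 19×78/145 = 10.221
  Physiotherapy, Improved: 68×67/145 = 31.421
  Physiotherapy, No change: 68×78/145 = 36.579
  Watchful waiting, Improved: 16×67/145 = 7.393
  Watchful waiting, No change: 16×78/145 = 8.607
Contributions (O − E)²/E:
  (8 − 19.407)²/19.407 = 6.7048
  (34 − 22.593)²/22.593 = 5.7593
  (11 − 8.779)²/8.779 = 0.5619
  (8 − 10.221)²/10.221 = 0.4826
  (42 − 31.421)²/31.421 = 3.5618
  (26 − 36.579)²/36.579 = 3.0595
  (6 − 7.393)²/7.393 = 0.2625
  (10 − 8.607)²/8.607 = 0.2255
χ² = 6.7048 + 5.7593 + 0.5619 + 0.4826 + 3.5618 + 3.0595 + 0.2625 + 0.2255 = 20.62

20.62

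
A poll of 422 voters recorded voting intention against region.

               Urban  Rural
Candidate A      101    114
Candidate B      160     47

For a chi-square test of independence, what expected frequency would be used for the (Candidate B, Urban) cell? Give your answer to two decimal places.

Row total (Candidate B) = 207; column total (Urban) = 261; grand total N = 422.
Expected count = (row total × column total) / N = 207 × 261 / 422 = 128.03.

128.03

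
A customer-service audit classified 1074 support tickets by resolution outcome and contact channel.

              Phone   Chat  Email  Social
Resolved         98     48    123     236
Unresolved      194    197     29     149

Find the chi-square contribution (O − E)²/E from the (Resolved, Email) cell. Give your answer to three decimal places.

Row total (Resolved) = 505; column total (Email) = 152; N = 1074.
Expected count E = 505 × 152 / 1074 = 71.47114.
Contribution = (O − E)²/E = (123 − 71.47114)² / 71.47114 = 37.151.

37.151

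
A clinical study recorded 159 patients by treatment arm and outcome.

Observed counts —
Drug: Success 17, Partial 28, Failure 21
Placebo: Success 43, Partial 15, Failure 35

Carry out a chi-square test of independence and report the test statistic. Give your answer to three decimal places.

14.531

Row totals: 66, 93. Column totals: 60, 43, 56. Grand total N = 159.
Expected counts (row total × column total / N):
  Drug, Success: 66×60/159 = 24.9057
  Drug, Partial: 66×43/159 = 17.8491
  Drug, Failure: 66×56/159 = 23.2453
  Placebo, Success: 93×60/159 = 35.0943
  Placebo, Partial: 93×43/159 = 25.1509
  Placebo, Failure: 93×56/159 = 32.7547
Contributions (O − E)²/E:
  (17 − 24.9057)²/24.9057 = 2.5095
  (28 − 17.8491)²/17.8491 = 5.7729
  (21 − 23.2453)²/23.2453 = 0.2169
  (43 − 35.0943)²/35.0943 = 1.7809
  (15 − 25.1509)²/25.1509 = 4.0969
  (35 − 32.7547)²/32.7547 = 0.1539
χ² = 2.5095 + 5.7729 + 0.2169 + 1.7809 + 4.0969 + 0.1539 = 14.531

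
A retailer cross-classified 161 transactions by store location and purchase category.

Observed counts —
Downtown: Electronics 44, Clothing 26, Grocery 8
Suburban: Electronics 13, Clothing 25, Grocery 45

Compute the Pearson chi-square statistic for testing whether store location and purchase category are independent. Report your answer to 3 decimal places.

42.595

Row totals: 78, 83. Column totals: 57, 51, 53. Grand total N = 161.
Expected counts (row total × column total / N):
  Downtown, Electronics: 78×57/161 = 27.6149
  Downtown, Clothing: 78×51/161 = 24.7081
  Downtown, Grocery: 78×53/161 = 25.6770
  Suburban, Electronics: 83×57/161 = 29.3851
  Suburban, Clothing: 83×51/161 = 26.2919
  Suburban, Grocery: 83×53/161 = 27.3230
Contributions (O − E)²/E:
  (44 − 27.6149)²/27.6149 = 9.7220
  (26 − 24.7081)²/24.7081 = 0.0675
  (8 − 25.6770)²/25.6770 = 12.1695
  (13 − 29.3851)²/29.3851 = 9.1363
  (25 − 26.2919)²/26.2919 = 0.0635
  (45 − 27.3230)²/27.3230 = 11.4364
χ² = 9.7220 + 0.0675 + 12.1695 + 9.1363 + 0.0635 + 11.4364 = 42.595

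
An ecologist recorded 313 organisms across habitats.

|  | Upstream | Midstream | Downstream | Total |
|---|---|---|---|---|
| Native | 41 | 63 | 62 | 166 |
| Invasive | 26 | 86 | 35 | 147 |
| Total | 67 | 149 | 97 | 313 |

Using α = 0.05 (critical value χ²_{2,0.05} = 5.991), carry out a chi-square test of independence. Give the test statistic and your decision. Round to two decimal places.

Grand total N = 313.
Expected counts (row total × column total / N):
  Native, Upstream: 166×67/313 = 35.534
  Native, Midstream: 166×149/313 = 79.022
  Native, Downstream: 166×97/313 = 51.444
  Invasive, Upstream: 147×67/313 = 31.466
  Invasive, Midstream: 147×149/313 = 69.978
  Invasive, Downstream: 147×97/313 = 45.556
Contributions (O − E)²/E:
  (41 − 35.534)²/35.534 = 0.8408
  (63 − 79.022)²/79.022 = 3.2485
  (62 − 51.444)²/51.444 = 2.1660
  (26 − 31.466)²/31.466 = 0.9495
  (86 − 69.978)²/69.978 = 3.6684
  (35 − 45.556)²/45.556 = 2.4460
χ² = 0.8408 + 3.2485 + 2.1660 + 0.9495 + 3.6684 + 2.4460 = 13.32
df = (2−1)(3−1) = 2. Since 13.32 > 5.991, reject the null hypothesis of independence at α = 0.05.

13.32; reject H₀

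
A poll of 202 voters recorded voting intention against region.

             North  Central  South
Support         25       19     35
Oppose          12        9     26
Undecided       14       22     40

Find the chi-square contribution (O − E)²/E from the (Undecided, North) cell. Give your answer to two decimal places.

Row total (Undecided) = 76; column total (North) = 51; N = 202.
Expected count E = 76 × 51 / 202 = 19.188.
Contribution = (O − E)²/E = (14 − 19.188)² / 19.188 = 1.40.

1.40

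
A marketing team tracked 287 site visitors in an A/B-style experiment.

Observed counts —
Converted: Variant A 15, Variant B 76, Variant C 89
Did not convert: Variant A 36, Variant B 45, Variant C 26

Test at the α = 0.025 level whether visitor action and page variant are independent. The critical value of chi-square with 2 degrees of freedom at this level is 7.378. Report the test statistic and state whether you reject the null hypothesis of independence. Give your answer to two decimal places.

34.78; reject H₀

Row totals: 180, 107. Column totals: 51, 121, 115. Grand total N = 287.
Expected counts (row total × column total / N):
  Converted, Variant A: 180×51/287 = 31.98606
  Converted, Variant B: 180×121/287 = 75.88850
  Converted, Variant C: 180×115/287 = 72.12544
  Did not convert, Variant A: 107×51/287 = 19.01394
  Did not convert, Variant B: 107×121/287 = 45.11150
  Did not convert, Variant C: 107×115/287 = 42.87456
Contributions (O − E)²/E:
  (15 − 31.98606)²/31.98606 = 9.0204
  (76 − 75.88850)²/75.88850 = 0.0002
  (89 − 72.12544)²/72.12544 = 3.9480
  (36 − 19.01394)²/19.01394 = 15.1745
  (45 − 45.11150)²/45.11150 = 0.0003
  (26 − 42.87456)²/42.87456 = 6.6415
χ² = 9.0204 + 0.0002 + 3.9480 + 15.1745 + 0.0003 + 6.6415 = 34.78
df = (2−1)(3−1) = 2. Since 34.78 > 7.378, reject the null hypothesis of independence at α = 0.025.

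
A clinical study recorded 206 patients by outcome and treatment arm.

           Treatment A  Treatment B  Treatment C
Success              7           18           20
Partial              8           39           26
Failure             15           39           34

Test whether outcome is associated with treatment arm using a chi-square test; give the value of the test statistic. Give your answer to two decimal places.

2.86

Row totals: 45, 73, 88. Column totals: 30, 96, 80. Grand total N = 206.
Expected counts (row total × column total / N):
  Success, Treatment A: 45×30/206 = 6.553
  Success, Treatment B: 45×96/206 = 20.971
  Success, Treatment C: 45×80/206 = 17.476
  Partial, Treatment A: 73×30/206 = 10.631
  Partial, Treatment B: 73×96/206 = 34.019
  Partial, Treatment C: 73×80/206 = 28.350
  Failure, Treatment A: 88×30/206 = 12.816
  Failure, Treatment B: 88×96/206 = 41.010
  Failure, Treatment C: 88×80/206 = 34.175
Contributions (O − E)²/E:
  (7 − 6.553)²/6.553 = 0.0305
  (18 − 20.971)²/20.971 = 0.4209
  (20 − 17.476)²/17.476 = 0.3645
  (8 − 10.631)²/10.631 = 0.6511
  (39 − 34.019)²/34.019 = 0.7293
  (26 − 28.350)²/28.350 = 0.1948
  (15 − 12.816)²/12.816 = 0.3722
  (39 − 41.010)²/41.010 = 0.0985
  (34 − 34.175)²/34.175 = 0.0009
χ² = 0.0305 + 0.4209 + 0.3645 + 0.6511 + 0.7293 + 0.1948 + 0.3722 + 0.0985 + 0.0009 = 2.86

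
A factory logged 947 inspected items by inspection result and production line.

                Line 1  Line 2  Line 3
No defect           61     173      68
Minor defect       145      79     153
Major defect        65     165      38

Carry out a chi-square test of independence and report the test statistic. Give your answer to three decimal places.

142.103

Row totals: 302, 377, 268. Column totals: 271, 417, 259. Grand total N = 947.
Expected counts (row total × column total / N):
  No defect, Line 1: 302×271/947 = 86.4224
  No defect, Line 2: 302×417/947 = 132.9820
  No defect, Line 3: 302×259/947 = 82.5956
  Minor defect, Line 1: 377×271/947 = 107.8849
  Minor defect, Line 2: 377×417/947 = 166.0074
  Minor defect, Line 3: 377×259/947 = 103.1077
  Major defect, Line 1: 268×271/947 = 76.6927
  Major defect, Line 2: 268×417/947 = 118.0106
  Major defect, Line 3: 268×259/947 = 73.2967
Contributions (O − E)²/E:
  (61 − 86.4224)²/86.4224 = 7.4784
  (173 − 132.9820)²/132.9820 = 12.0425
  (68 − 82.5956)²/82.5956 = 2.5792
  (145 − 107.8849)²/107.8849 = 12.7685
  (79 − 166.0074)²/166.0074 = 45.6021
  (153 − 103.1077)²/103.1077 = 24.1422
  (65 − 76.6927)²/76.6927 = 1.7827
  (165 − 118.0106)²/118.0106 = 18.7102
  (38 − 73.2967)²/73.2967 = 16.9975
χ² = 7.4784 + 12.0425 + 2.5792 + 12.7685 + 45.6021 + 24.1422 + 1.7827 + 18.7102 + 16.9975 = 142.103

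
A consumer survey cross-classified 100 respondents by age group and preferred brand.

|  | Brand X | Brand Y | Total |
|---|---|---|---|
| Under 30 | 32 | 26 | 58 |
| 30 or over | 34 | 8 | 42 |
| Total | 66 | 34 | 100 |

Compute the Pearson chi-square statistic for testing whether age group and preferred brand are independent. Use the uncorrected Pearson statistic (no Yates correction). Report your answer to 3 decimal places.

Grand total N = 100.
Expected counts (row total × column total / N):
  Under 30, Brand X: 58×66/100 = 38.2800
  Under 30, Brand Y: 58×34/100 = 19.7200
  30 or over, Brand X: 42×66/100 = 27.7200
  30 or over, Brand Y: 42×34/100 = 14.2800
Contributions (O − E)²/E:
  (32 − 38.2800)²/38.2800 = 1.0303
  (26 − 19.7200)²/19.7200 = 1.9999
  (34 − 27.7200)²/27.7200 = 1.4227
  (8 − 14.2800)²/14.2800 = 2.7618
χ² = 1.0303 + 1.9999 + 1.4227 + 2.7618 = 7.215

7.215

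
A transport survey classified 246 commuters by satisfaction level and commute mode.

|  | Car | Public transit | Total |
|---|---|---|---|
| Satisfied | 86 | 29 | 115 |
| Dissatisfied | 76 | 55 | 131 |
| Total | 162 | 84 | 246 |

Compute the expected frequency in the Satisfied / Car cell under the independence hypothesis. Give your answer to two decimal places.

75.73

Row total (Satisfied) = 115; column total (Car) = 162; grand total N = 246.
Expected count = (row total × column total) / N = 115 × 162 / 246 = 75.73.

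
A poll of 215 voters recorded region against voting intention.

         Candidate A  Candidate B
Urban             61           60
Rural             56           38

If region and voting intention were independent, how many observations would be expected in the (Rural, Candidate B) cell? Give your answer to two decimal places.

Row total (Rural) = 94; column total (Candidate B) = 98; grand total N = 215.
Expected count = (row total × column total) / N = 94 × 98 / 215 = 42.85.

42.85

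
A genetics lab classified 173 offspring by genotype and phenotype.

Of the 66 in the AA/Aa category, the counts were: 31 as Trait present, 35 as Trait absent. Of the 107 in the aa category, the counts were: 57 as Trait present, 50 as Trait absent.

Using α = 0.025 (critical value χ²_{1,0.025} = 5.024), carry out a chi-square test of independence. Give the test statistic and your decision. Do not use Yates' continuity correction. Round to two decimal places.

Row totals: 66, 107. Column totals: 88, 85. Grand total N = 173.
Expected counts (row total × column total / N):
  AA/Aa, Trait present: 66×88/173 = 33.572
  AA/Aa, Trait absent: 66×85/173 = 32.428
  aa, Trait present: 107×88/173 = 54.428
  aa, Trait absent: 107×85/173 = 52.572
Contributions (O − E)²/E:
  (31 − 33.572)²/33.572 = 0.1970
  (35 − 32.428)²/32.428 = 0.2040
  (57 − 54.428)²/54.428 = 0.1215
  (50 − 52.572)²/52.572 = 0.1258
χ² = 0.1970 + 0.2040 + 0.1215 + 0.1258 = 0.65
df = (2−1)(2−1) = 1. Since 0.65 < 5.024, fail to reject the null hypothesis of independence at α = 0.025.

0.65; fail to reject H₀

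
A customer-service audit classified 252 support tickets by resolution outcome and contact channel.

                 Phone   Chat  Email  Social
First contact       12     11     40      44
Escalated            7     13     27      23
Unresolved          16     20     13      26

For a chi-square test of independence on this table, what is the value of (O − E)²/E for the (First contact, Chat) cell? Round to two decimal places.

Row total (First contact) = 107; column total (Chat) = 44; N = 252.
Expected count E = 107 × 44 / 252 = 18.683.
Contribution = (O − E)²/E = (11 − 18.683)² / 18.683 = 3.16.

3.16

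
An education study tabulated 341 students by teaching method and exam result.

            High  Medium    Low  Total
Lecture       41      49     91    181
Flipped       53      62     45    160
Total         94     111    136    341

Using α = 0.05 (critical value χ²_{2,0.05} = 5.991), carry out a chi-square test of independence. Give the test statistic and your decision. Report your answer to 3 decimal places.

Grand total N = 341.
Expected counts (row total × column total / N):
  Lecture, High: 181×94/341 = 49.8944
  Lecture, Medium: 181×111/341 = 58.9179
  Lecture, Low: 181×136/341 = 72.1877
  Flipped, High: 160×94/341 = 44.1056
  Flipped, Medium: 160×111/341 = 52.0821
  Flipped, Low: 160×136/341 = 63.8123
Contributions (O − E)²/E:
  (41 − 49.8944)²/49.8944 = 1.5856
  (49 − 58.9179)²/58.9179 = 1.6695
  (91 − 72.1877)²/72.1877 = 4.9025
  (53 − 44.1056)²/44.1056 = 1.7937
  (62 − 52.0821)²/52.0821 = 1.8886
  (45 − 63.8123)²/63.8123 = 5.5460
χ² = 1.5856 + 1.6695 + 4.9025 + 1.7937 + 1.8886 + 5.5460 = 17.386
df = (2−1)(3−1) = 2. Since 17.386 > 5.991, reject the null hypothesis of independence at α = 0.05.

17.386; reject H₀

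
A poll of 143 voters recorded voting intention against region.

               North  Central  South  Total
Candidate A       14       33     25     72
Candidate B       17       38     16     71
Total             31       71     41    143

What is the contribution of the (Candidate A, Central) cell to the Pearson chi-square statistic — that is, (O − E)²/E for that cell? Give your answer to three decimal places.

Row total (Candidate A) = 72; column total (Central) = 71; N = 143.
Expected count E = 72 × 71 / 143 = 35.7483.
Contribution = (O − E)²/E = (33 − 35.7483)² / 35.7483 = 0.211.

0.211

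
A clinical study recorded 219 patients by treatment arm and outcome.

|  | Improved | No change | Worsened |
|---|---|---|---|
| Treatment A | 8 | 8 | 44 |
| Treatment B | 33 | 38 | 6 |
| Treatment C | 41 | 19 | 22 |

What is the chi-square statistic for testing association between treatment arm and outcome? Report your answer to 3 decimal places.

75.501

Row totals: 60, 77, 82. Column totals: 82, 65, 72. Grand total N = 219.
Expected counts (row total × column total / N):
  Treatment A, Improved: 60×82/219 = 22.46575
  Treatment A, No change: 60×65/219 = 17.80822
  Treatment A, Worsened: 60×72/219 = 19.72603
  Treatment B, Improved: 77×82/219 = 28.83105
  Treatment B, No change: 77×65/219 = 22.85388
  Treatment B, Worsened: 77×72/219 = 25.31507
  Treatment C, Improved: 82×82/219 = 30.70320
  Treatment C, No change: 82×65/219 = 24.33790
  Treatment C, Worsened: 82×72/219 = 26.95890
Contributions (O − E)²/E:
  (8 − 22.46575)²/22.46575 = 9.3145
  (8 − 17.80822)²/17.80822 = 5.4021
  (44 − 19.72603)²/19.72603 = 29.8705
  (33 − 28.83105)²/28.83105 = 0.6028
  (38 − 22.85388)²/22.85388 = 10.0379
  (6 − 25.31507)²/25.31507 = 14.7371
  (41 − 30.70320)²/30.70320 = 3.4532
  (19 − 24.33790)²/24.33790 = 1.1707
  (22 − 26.95890)²/26.95890 = 0.9122
χ² = 9.3145 + 5.4021 + 29.8705 + 0.6028 + 10.0379 + 14.7371 + 3.4532 + 1.1707 + 0.9122 = 75.501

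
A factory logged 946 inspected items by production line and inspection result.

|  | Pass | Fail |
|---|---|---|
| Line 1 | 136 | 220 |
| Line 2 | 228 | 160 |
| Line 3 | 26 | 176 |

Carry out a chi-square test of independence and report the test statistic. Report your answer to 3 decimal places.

117.617

Row totals: 356, 388, 202. Column totals: 390, 556. Grand total N = 946.
Expected counts (row total × column total / N):
  Line 1, Pass: 356×390/946 = 146.7653
  Line 1, Fail: 356×556/946 = 209.2347
  Line 2, Pass: 388×390/946 = 159.9577
  Line 2, Fail: 388×556/946 = 228.0423
  Line 3, Pass: 202×390/946 = 83.2770
  Line 3, Fail: 202×556/946 = 118.7230
Contributions (O − E)²/E:
  (136 − 146.7653)²/146.7653 = 0.7896
  (220 − 209.2347)²/209.2347 = 0.5539
  (228 − 159.9577)²/159.9577 = 28.9436
  (160 − 228.0423)²/228.0423 = 20.3022
  (26 − 83.2770)²/83.2770 = 39.3945
  (176 − 118.7230)²/118.7230 = 27.6328
χ² = 0.7896 + 0.5539 + 28.9436 + 20.3022 + 39.3945 + 27.6328 = 117.617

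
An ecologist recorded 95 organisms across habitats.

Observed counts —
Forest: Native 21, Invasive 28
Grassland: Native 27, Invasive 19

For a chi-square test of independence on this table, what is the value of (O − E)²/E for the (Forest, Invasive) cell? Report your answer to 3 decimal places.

0.583

Row total (Forest) = 49; column total (Invasive) = 47; N = 95.
Expected count E = 49 × 47 / 95 = 24.2421.
Contribution = (O − E)²/E = (28 − 24.2421)² / 24.2421 = 0.583.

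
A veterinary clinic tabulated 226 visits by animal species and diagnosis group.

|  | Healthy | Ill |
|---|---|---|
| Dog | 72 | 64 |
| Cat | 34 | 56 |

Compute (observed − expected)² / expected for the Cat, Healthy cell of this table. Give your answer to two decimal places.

Row total (Cat) = 90; column total (Healthy) = 106; N = 226.
Expected count E = 90 × 106 / 226 = 42.212.
Contribution = (O − E)²/E = (34 − 42.212)² / 42.212 = 1.60.

1.60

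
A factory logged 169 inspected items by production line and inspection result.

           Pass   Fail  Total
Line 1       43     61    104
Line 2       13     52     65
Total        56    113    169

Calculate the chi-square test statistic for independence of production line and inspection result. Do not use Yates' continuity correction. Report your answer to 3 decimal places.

Grand total N = 169.
Expected counts (row total × column total / N):
  Line 1, Pass: 104×56/169 = 34.4615
  Line 1, Fail: 104×113/169 = 69.5385
  Line 2, Pass: 65×56/169 = 21.5385
  Line 2, Fail: 65×113/169 = 43.4615
Contributions (O − E)²/E:
  (43 − 34.4615)²/34.4615 = 2.1156
  (61 − 69.5385)²/69.5385 = 1.0484
  (13 − 21.5385)²/21.5385 = 3.3849
  (52 − 43.4615)²/43.4615 = 1.6775
χ² = 2.1156 + 1.0484 + 3.3849 + 1.6775 = 8.226

8.226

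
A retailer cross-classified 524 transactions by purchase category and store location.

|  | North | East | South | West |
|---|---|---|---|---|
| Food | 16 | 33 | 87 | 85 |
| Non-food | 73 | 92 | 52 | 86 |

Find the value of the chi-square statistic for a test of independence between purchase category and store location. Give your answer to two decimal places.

61.86

Row totals: 221, 303. Column totals: 89, 125, 139, 171. Grand total N = 524.
Expected counts (row total × column total / N):
  Food, North: 221×89/524 = 37.5363
  Food, East: 221×125/524 = 52.7195
  Food, South: 221×139/524 = 58.6240
  Food, West: 221×171/524 = 72.1202
  Non-food, North: 303×89/524 = 51.4637
  Non-food, East: 303×125/524 = 72.2805
  Non-food, South: 303×139/524 = 80.3760
  Non-food, West: 303×171/524 = 98.8798
Contributions (O − E)²/E:
  (16 − 37.5363)²/37.5363 = 12.3564
  (33 − 52.7195)²/52.7195 = 7.3760
  (87 − 58.6240)²/58.6240 = 13.7349
  (85 − 72.1202)²/72.1202 = 2.3002
  (73 − 51.4637)²/51.4637 = 9.0124
  (92 − 72.2805)²/72.2805 = 5.3799
  (52 − 80.3760)²/80.3760 = 10.0179
  (86 − 98.8798)²/98.8798 = 1.6777
χ² = 12.3564 + 7.3760 + 13.7349 + 2.3002 + 9.0124 + 5.3799 + 10.0179 + 1.6777 = 61.86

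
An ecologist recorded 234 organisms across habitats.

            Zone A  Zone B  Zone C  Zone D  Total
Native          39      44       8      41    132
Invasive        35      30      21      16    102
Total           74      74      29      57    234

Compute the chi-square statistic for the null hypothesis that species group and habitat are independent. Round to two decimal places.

Grand total N = 234.
Expected counts (row total × column total / N):
  Native, Zone A: 132×74/234 = 41.744
  Native, Zone B: 132×74/234 = 41.744
  Native, Zone C: 132×29/234 = 16.359
  Native, Zone D: 132×57/234 = 32.154
  Invasive, Zone A: 102×74/234 = 32.256
  Invasive, Zone B: 102×74/234 = 32.256
  Invasive, Zone C: 102×29/234 = 12.641
  Invasive, Zone D: 102×57/234 = 24.846
Contributions (O − E)²/E:
  (39 − 41.744)²/41.744 = 0.1804
  (44 − 41.744)²/41.744 = 0.1219
  (8 − 16.359)²/16.359 = 4.2712
  (41 − 32.154)²/32.154 = 2.4337
  (35 − 32.256)²/32.256 = 0.2334
  (30 − 32.256)²/32.256 = 0.1578
  (21 − 12.641)²/12.641 = 5.5275
  (16 − 24.846)²/24.846 = 3.1495
χ² = 0.1804 + 0.1219 + 4.2712 + 2.4337 + 0.2334 + 0.1578 + 5.5275 + 3.1495 = 16.08

16.08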